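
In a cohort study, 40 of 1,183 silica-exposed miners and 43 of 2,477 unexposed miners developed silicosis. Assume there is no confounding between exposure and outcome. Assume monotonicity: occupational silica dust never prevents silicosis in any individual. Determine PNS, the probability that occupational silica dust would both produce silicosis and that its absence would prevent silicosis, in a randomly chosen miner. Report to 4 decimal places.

PNS ≈ 0.0165

p₁ = P(outcome | exposed) = 40/1183 = 0.033812
p₀ = P(outcome | unexposed) = 43/2477 = 0.01736
Under exogeneity and monotonicity, PNS = p₁ − p₀.
PNS = 0.033812 − 0.01736 = 0.016453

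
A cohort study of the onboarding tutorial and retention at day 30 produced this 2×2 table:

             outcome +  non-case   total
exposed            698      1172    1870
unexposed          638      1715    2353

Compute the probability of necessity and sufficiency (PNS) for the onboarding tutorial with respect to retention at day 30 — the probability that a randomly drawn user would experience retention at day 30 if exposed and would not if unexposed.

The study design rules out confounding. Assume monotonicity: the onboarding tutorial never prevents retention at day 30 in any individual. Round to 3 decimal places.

p₁ = P(outcome | exposed) = 698/1870 = 0.37326
p₀ = P(outcome | unexposed) = 638/2353 = 0.27114
Under exogeneity and monotonicity, PNS = p₁ − p₀.
PNS = 0.37326 − 0.27114 = 0.10212

PNS ≈ 0.102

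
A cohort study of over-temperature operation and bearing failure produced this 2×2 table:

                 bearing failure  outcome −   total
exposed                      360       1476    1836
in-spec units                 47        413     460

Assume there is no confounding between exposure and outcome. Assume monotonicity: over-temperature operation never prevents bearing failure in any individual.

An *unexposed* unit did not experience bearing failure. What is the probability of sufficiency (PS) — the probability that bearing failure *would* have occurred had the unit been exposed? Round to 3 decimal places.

p₁ = P(outcome | exposed) = 360/1836 = 0.19608
p₀ = P(outcome | unexposed) = 47/460 = 0.10217
Under exogeneity and monotonicity, PS = (p₁ − p₀)/(1 − p₀).
PS = (0.19608 − 0.10217) / 0.89783 ≈ 0.1046

PS ≈ 0.105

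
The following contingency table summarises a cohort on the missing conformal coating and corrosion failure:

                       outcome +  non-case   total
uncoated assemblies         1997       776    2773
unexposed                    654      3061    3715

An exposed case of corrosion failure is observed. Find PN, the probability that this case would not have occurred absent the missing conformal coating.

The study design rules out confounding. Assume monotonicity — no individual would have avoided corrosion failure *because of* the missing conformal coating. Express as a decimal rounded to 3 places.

PN ≈ 0.756

p₁ = P(outcome | exposed) = 1997/2773 = 0.72016
p₀ = P(outcome | unexposed) = 654/3715 = 0.17604
Under exogeneity and monotonicity, PN = (p₁ − p₀) / p₁.
PN = (0.72016 − 0.17604) / 0.72016 = 0.54412 / 0.72016 ≈ 0.7555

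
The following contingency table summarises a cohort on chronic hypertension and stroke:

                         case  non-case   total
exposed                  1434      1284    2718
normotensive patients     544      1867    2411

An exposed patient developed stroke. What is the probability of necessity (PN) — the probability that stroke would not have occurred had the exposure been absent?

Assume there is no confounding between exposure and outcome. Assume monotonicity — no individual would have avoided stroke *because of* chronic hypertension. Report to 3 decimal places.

PN ≈ 0.572

p₁ = P(outcome | exposed) = 1434/2718 = 0.52759
p₀ = P(outcome | unexposed) = 544/2411 = 0.22563
Under exogeneity and monotonicity, PN = (p₁ − p₀)/p₁.
PN = (0.52759 − 0.22563) / 0.52759 ≈ 0.5723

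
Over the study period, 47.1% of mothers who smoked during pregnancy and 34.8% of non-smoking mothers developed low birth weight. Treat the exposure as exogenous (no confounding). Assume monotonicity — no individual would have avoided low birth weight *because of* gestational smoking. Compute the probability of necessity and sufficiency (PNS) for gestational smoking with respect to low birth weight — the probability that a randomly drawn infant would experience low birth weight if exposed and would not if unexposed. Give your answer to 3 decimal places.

p₁ = 0.471, p₀ = 0.348.
Under exogeneity and monotonicity, PNS = p₁ − p₀.
PNS = 0.471 − 0.348 = 0.123

PNS ≈ 0.123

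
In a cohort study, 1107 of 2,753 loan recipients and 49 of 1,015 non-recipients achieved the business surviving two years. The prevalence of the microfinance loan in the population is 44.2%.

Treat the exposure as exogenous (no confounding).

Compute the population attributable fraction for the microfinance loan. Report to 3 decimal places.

p₁ = P(outcome | exposed) = 1107/2753 = 0.40211
p₀ = P(outcome | unexposed) = 49/1015 = 0.048276
Overall risk P(Y=1) = π·p₁ + (1−π)·p₀ = 0.442×0.40211 + 0.558×0.048276 = 0.20467.
Under exogeneity, PAF = [P(Y=1) − p₀] / P(Y=1).
PAF = (0.20467 − 0.048276) / 0.20467 ≈ 0.7641

PAF ≈ 0.764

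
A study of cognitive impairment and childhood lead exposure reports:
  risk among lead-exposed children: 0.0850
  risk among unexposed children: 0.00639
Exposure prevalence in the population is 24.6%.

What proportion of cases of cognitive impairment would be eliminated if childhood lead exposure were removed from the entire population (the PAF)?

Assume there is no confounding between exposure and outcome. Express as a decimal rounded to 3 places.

PAF ≈ 0.752

Let p₁ = 0.085, p₀ = 0.00639.
Overall risk P(Y=1) = π·p₁ + (1−π)·p₀ = 0.246×0.085 + 0.754×0.00639 = 0.025728.
Under exogeneity, PAF = [P(Y=1) − p₀] / P(Y=1).
PAF = (0.025728 − 0.00639) / 0.025728 ≈ 0.7516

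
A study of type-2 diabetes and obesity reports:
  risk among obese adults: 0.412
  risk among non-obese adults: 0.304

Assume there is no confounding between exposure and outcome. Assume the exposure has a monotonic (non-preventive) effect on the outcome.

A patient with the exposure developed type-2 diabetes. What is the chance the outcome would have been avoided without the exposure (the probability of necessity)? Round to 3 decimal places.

PN ≈ 0.262

Let p₁ = 0.412, p₀ = 0.304.
Under exogeneity and monotonicity, PN = (p₁ − p₀) / p₁.
PN = (0.412 − 0.304) / 0.412 = 0.108 / 0.412 ≈ 0.2621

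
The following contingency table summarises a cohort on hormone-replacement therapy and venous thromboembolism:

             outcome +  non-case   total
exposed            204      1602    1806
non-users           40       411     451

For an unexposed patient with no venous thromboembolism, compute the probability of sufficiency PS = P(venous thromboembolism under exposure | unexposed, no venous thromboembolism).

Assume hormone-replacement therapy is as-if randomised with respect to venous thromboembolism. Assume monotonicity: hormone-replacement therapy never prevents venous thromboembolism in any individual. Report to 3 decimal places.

p₁ = P(outcome | exposed) = 204/1806 = 0.11296
p₀ = P(outcome | unexposed) = 40/451 = 0.088692
Under exogeneity and monotonicity, PS = (p₁ − p₀)/(1 − p₀).
PS = (0.11296 − 0.088692) / 0.91131 ≈ 0.0266

PS ≈ 0.027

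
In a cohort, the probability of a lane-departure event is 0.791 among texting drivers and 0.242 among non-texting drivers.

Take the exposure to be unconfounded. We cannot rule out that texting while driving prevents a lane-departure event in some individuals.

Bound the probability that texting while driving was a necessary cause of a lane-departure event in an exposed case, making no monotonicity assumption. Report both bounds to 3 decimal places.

Let p₁ = 0.791, p₀ = 0.242.
Under exogeneity alone the bounds on PN are max{0,(p₁−p₀)/p₁} ≤ PN ≤ min{1,(1−p₀)/p₁}.
  lower = (p₁ − p₀)/p₁ = 0.549 / 0.791 ≈ 0.6941
  upper = min{1, (1 − p₀)/p₁} = 0.758 / 0.791 ≈ 0.9583

0.694 ≤ PN ≤ 0.958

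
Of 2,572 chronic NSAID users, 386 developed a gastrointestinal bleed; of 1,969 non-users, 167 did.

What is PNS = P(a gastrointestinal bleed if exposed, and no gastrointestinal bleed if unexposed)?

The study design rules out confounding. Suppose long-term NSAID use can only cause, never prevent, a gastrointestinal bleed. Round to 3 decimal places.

p₁ = P(outcome | exposed) = 386/2572 = 0.15008
p₀ = P(outcome | unexposed) = 167/1969 = 0.084815
Under exogeneity and monotonicity, PNS = p₁ − p₀.
PNS = 0.15008 − 0.084815 = 0.065263

PNS ≈ 0.065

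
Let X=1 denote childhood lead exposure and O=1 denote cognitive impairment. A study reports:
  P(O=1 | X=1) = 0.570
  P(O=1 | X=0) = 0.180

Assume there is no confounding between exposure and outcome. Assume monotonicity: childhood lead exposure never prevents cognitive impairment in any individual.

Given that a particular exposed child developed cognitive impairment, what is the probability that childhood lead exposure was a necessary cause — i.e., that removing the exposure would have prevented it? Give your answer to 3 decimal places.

Let p₁ = 0.57, p₀ = 0.18.
Under exogeneity and monotonicity, PN = (p₁ − p₀) / p₁.
PN = (0.57 − 0.18) / 0.57 = 0.39 / 0.57 ≈ 0.6842

PN ≈ 0.684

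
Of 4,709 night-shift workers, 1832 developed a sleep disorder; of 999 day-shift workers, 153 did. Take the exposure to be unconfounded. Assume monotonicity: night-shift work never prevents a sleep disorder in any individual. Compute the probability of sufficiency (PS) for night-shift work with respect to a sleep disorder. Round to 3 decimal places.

p₁ = P(outcome | exposed) = 1832/4709 = 0.38904
p₀ = P(outcome | unexposed) = 153/999 = 0.15315
Under exogeneity and monotonicity, PS = (p₁ − p₀) / (1 − p₀).
PS = (0.38904 − 0.15315) / (1 − 0.15315) = 0.23589 / 0.84685 ≈ 0.2785

PS ≈ 0.279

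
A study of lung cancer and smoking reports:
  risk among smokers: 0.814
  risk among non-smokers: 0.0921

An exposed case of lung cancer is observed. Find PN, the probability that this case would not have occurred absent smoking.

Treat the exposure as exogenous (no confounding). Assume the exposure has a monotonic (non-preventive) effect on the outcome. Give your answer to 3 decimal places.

PN ≈ 0.887

Let p₁ = 0.814, p₀ = 0.0921.
Under exogeneity and monotonicity, PN = (p₁ − p₀) / p₁.
PN = (0.814 − 0.0921) / 0.814 = 0.7219 / 0.814 ≈ 0.8869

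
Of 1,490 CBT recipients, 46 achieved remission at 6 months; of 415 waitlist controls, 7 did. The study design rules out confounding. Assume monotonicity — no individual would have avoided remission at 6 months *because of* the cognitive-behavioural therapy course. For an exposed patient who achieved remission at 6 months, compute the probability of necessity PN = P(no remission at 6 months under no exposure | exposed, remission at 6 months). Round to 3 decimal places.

p₁ = P(outcome | exposed) = 46/1490 = 0.030872
p₀ = P(outcome | unexposed) = 7/415 = 0.016867
Under exogeneity and monotonicity, PN = (p₁ − p₀) / p₁.
PN = (0.030872 − 0.016867) / 0.030872 = 0.014005 / 0.030872 ≈ 0.4536

PN ≈ 0.454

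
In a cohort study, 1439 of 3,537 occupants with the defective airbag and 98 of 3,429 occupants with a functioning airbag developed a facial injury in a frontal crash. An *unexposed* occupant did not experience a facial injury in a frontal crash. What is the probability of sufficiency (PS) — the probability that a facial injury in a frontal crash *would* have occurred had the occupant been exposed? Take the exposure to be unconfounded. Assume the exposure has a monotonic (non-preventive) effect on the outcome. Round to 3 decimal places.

PS ≈ 0.389

p₁ = P(outcome | exposed) = 1439/3537 = 0.40684
p₀ = P(outcome | unexposed) = 98/3429 = 0.02858
Under exogeneity and monotonicity, PS = (p₁ − p₀) / (1 − p₀).
PS = (0.40684 − 0.02858) / (1 − 0.02858) = 0.37826 / 0.97142 ≈ 0.3894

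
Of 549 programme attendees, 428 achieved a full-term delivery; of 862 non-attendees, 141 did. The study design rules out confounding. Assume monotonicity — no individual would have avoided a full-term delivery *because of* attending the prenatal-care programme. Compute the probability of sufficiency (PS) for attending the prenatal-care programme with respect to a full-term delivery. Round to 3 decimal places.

PS ≈ 0.736

p₁ = P(outcome | exposed) = 428/549 = 0.7796
p₀ = P(outcome | unexposed) = 141/862 = 0.16357
Under exogeneity and monotonicity, PS = (p₁ − p₀) / (1 − p₀).
PS = (0.7796 − 0.16357) / (1 − 0.16357) = 0.61603 / 0.83643 ≈ 0.7365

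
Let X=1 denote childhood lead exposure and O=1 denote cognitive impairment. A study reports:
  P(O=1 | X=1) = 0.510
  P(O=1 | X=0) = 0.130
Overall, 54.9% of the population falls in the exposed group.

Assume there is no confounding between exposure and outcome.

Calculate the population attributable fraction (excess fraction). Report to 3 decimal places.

Let p₁ = 0.51, p₀ = 0.13.
Overall risk P(Y=1) = π·p₁ + (1−π)·p₀ = 0.549×0.51 + 0.451×0.13 = 0.33862.
Under exogeneity, PAF = [P(Y=1) − p₀] / P(Y=1).
PAF = (0.33862 − 0.13) / 0.33862 ≈ 0.6161

PAF ≈ 0.616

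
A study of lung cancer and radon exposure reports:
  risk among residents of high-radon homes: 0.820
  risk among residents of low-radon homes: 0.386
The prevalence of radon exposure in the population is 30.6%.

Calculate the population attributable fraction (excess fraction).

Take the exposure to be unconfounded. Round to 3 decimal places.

PAF ≈ 0.256

Let p₁ = 0.82, p₀ = 0.386.
Overall risk P(Y=1) = π·p₁ + (1−π)·p₀ = 0.306×0.82 + 0.694×0.386 = 0.5188.
Under exogeneity, PAF = [P(Y=1) − p₀] / P(Y=1).
PAF = (0.5188 − 0.386) / 0.5188 ≈ 0.2560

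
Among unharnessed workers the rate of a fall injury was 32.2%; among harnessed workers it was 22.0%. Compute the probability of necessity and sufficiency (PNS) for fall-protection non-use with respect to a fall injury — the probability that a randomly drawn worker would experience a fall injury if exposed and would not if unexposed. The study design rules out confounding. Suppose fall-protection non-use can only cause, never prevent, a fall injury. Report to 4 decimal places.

p₁ = 0.322, p₀ = 0.22.
Under exogeneity and monotonicity, PNS = p₁ − p₀.
PNS = 0.322 − 0.22 = 0.102

PNS ≈ 0.1020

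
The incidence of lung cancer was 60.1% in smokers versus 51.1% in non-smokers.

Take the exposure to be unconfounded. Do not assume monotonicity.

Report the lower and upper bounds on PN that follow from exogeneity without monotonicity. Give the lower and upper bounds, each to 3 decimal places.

p₁ = 0.601, p₀ = 0.511.
Under exogeneity alone the bounds on PN are max{0,(p₁−p₀)/p₁} ≤ PN ≤ min{1,(1−p₀)/p₁}.
  lower = (p₁ − p₀)/p₁ = 0.09 / 0.601 ≈ 0.1498
  upper = min{1, (1 − p₀)/p₁} = 0.489 / 0.601 ≈ 0.8136

0.150 ≤ PN ≤ 0.814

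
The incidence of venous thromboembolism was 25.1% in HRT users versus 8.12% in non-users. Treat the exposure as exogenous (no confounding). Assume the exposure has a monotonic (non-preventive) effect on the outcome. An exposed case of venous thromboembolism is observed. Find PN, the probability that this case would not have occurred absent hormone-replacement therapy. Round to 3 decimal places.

p₁ = 0.251, p₀ = 0.0812.
Under exogeneity and monotonicity, PN = (p₁ − p₀) / p₁.
PN = (0.251 − 0.0812) / 0.251 = 0.1698 / 0.251 ≈ 0.6765

PN ≈ 0.676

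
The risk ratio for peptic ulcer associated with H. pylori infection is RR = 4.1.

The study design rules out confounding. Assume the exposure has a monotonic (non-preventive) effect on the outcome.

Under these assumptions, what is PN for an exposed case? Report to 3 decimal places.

Under exogeneity and monotonicity, PN = (RR − 1) / RR = 1 − 1/RR.
PN = (4.1 − 1) / 4.1 = 3.1 / 4.1 ≈ 0.7561

PN ≈ 0.756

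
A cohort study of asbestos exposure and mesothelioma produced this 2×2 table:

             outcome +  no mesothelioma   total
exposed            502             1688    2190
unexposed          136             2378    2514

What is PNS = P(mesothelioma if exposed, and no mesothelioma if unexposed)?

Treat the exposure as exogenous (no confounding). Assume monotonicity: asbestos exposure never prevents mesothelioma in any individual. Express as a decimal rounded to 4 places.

p₁ = P(outcome | exposed) = 502/2190 = 0.22922
p₀ = P(outcome | unexposed) = 136/2514 = 0.054097
Under exogeneity and monotonicity, PNS = p₁ − p₀.
PNS = 0.22922 − 0.054097 = 0.17513

PNS ≈ 0.1751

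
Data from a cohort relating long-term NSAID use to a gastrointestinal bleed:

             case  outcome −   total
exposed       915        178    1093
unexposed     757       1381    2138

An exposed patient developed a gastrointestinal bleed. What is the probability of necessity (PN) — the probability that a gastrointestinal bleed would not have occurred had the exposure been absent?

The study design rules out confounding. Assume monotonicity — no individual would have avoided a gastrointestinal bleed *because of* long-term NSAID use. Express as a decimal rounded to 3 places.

p₁ = P(outcome | exposed) = 915/1093 = 0.83715
p₀ = P(outcome | unexposed) = 757/2138 = 0.35407
Under exogeneity and monotonicity, PN = (p₁ − p₀) / p₁.
PN = (0.83715 − 0.35407) / 0.83715 = 0.48308 / 0.83715 ≈ 0.5771

PN ≈ 0.577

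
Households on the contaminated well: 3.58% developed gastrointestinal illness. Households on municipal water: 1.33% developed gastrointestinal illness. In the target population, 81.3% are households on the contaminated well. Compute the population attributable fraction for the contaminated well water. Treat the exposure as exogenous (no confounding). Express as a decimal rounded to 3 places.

p₁ = 0.0358, p₀ = 0.0133.
Overall risk P(Y=1) = π·p₁ + (1−π)·p₀ = 0.813×0.0358 + 0.187×0.0133 = 0.031592.
Under exogeneity, PAF = [P(Y=1) − p₀] / P(Y=1).
PAF = (0.031592 − 0.0133) / 0.031592 ≈ 0.5790

PAF ≈ 0.579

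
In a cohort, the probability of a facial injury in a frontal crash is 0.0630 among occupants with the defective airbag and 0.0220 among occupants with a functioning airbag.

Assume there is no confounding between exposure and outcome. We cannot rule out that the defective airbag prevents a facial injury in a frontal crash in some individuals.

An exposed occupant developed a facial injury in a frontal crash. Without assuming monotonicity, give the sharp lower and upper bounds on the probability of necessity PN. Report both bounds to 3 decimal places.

0.651 ≤ PN ≤ 1.000

Let p₁ = 0.063, p₀ = 0.022.
Under exogeneity alone the bounds on PN are max{0,(p₁−p₀)/p₁} ≤ PN ≤ min{1,(1−p₀)/p₁}.
  lower = (p₁ − p₀)/p₁ = 0.041 / 0.063 ≈ 0.6508
  upper = min{1, (1 − p₀)/p₁} = 0.978 / 0.063 ≈ 15.5238 → capped at 1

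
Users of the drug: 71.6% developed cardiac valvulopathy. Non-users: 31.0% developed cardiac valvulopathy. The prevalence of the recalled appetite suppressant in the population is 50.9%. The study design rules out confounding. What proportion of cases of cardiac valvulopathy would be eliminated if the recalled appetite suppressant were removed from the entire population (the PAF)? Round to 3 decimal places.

PAF ≈ 0.400

p₁ = 0.716, p₀ = 0.31.
Overall risk P(Y=1) = π·p₁ + (1−π)·p₀ = 0.509×0.716 + 0.491×0.31 = 0.51665.
Under exogeneity, PAF = [P(Y=1) − p₀] / P(Y=1).
PAF = (0.51665 − 0.31) / 0.51665 ≈ 0.4000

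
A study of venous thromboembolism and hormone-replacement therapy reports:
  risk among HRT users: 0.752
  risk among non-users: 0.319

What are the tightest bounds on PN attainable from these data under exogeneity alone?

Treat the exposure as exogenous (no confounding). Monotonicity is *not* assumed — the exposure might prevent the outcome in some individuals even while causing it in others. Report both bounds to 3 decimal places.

Let p₁ = 0.752, p₀ = 0.319.
Under exogeneity alone the bounds on PN are max{0,(p₁−p₀)/p₁} ≤ PN ≤ min{1,(1−p₀)/p₁}.
  lower = (p₁ − p₀)/p₁ = 0.433 / 0.752 ≈ 0.5758
  upper = min{1, (1 − p₀)/p₁} = 0.681 / 0.752 ≈ 0.9056

0.576 ≤ PN ≤ 0.906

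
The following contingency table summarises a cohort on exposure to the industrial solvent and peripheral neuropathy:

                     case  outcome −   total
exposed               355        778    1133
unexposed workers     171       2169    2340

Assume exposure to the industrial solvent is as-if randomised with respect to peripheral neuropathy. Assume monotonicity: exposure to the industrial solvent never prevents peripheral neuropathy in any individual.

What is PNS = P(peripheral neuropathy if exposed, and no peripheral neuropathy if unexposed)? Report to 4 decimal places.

p₁ = P(outcome | exposed) = 355/1133 = 0.31333
p₀ = P(outcome | unexposed) = 171/2340 = 0.073077
Under exogeneity and monotonicity, PNS = p₁ − p₀.
PNS = 0.31333 − 0.073077 = 0.24025

PNS ≈ 0.2403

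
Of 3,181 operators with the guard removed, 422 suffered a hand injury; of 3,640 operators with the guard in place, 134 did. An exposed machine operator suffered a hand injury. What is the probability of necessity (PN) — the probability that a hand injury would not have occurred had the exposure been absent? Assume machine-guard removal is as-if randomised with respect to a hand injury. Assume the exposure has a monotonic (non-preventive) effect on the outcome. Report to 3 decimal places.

PN ≈ 0.723

p₁ = P(outcome | exposed) = 422/3181 = 0.13266
p₀ = P(outcome | unexposed) = 134/3640 = 0.036813
Under exogeneity and monotonicity, PN = (p₁ − p₀) / p₁.
PN = (0.13266 − 0.036813) / 0.13266 = 0.095849 / 0.13266 ≈ 0.7225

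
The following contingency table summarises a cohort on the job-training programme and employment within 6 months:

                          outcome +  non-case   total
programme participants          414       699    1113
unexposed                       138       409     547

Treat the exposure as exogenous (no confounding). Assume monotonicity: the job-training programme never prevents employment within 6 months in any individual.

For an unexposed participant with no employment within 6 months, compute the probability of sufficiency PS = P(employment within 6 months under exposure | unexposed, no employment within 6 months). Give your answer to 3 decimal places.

p₁ = P(outcome | exposed) = 414/1113 = 0.37197
p₀ = P(outcome | unexposed) = 138/547 = 0.25229
Under exogeneity and monotonicity, PS = (p₁ − p₀) / (1 − p₀).
PS = (0.37197 − 0.25229) / (1 − 0.25229) = 0.11968 / 0.74771 ≈ 0.1601

PS ≈ 0.160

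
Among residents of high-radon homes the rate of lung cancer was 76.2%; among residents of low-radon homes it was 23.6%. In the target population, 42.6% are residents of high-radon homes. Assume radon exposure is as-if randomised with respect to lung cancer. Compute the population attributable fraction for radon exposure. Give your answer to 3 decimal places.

PAF ≈ 0.487

p₁ = 0.762, p₀ = 0.236.
Overall risk P(Y=1) = π·p₁ + (1−π)·p₀ = 0.426×0.762 + 0.574×0.236 = 0.46008.
Under exogeneity, PAF = [P(Y=1) − p₀] / P(Y=1).
PAF = (0.46008 − 0.236) / 0.46008 ≈ 0.4870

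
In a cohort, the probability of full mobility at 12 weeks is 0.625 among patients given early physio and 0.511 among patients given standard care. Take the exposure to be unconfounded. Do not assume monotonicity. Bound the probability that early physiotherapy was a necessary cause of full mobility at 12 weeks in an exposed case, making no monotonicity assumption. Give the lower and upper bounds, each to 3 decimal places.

Let p₁ = 0.625, p₀ = 0.511.
Under exogeneity alone the bounds on PN are max{0,(p₁−p₀)/p₁} ≤ PN ≤ min{1,(1−p₀)/p₁}.
  lower = (p₁ − p₀)/p₁ = 0.114 / 0.625 ≈ 0.1824
  upper = min{1, (1 − p₀)/p₁} = 0.489 / 0.625 ≈ 0.7824

0.182 ≤ PN ≤ 0.782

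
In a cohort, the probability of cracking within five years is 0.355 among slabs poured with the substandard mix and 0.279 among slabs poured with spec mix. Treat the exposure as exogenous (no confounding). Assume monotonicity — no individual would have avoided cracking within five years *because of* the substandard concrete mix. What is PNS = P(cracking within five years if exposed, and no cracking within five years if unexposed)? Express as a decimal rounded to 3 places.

PNS ≈ 0.076

Let p₁ = 0.355, p₀ = 0.279.
Under exogeneity and monotonicity, PNS = p₁ − p₀.
PNS = 0.355 − 0.279 = 0.076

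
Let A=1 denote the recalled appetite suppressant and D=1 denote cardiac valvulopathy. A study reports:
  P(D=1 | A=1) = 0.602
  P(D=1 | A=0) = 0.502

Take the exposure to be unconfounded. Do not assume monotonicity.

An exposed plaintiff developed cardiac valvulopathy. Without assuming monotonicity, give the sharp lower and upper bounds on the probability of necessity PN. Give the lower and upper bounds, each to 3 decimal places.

Let p₁ = 0.602, p₀ = 0.502.
Under exogeneity alone the bounds on PN are max{0,(p₁−p₀)/p₁} ≤ PN ≤ min{1,(1−p₀)/p₁}.
  lower = (p₁ − p₀)/p₁ = 0.1 / 0.602 ≈ 0.1661
  upper = min{1, (1 − p₀)/p₁} = 0.498 / 0.602 ≈ 0.8272

0.166 ≤ PN ≤ 0.827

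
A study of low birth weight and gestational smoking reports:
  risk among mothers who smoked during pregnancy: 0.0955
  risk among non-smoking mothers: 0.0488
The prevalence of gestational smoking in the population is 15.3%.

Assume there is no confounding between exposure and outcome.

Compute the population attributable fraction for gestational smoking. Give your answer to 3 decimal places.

Let p₁ = 0.0955, p₀ = 0.0488.
Overall risk P(Y=1) = π·p₁ + (1−π)·p₀ = 0.153×0.0955 + 0.847×0.0488 = 0.055945.
Under exogeneity, PAF = [P(Y=1) − p₀] / P(Y=1).
PAF = (0.055945 − 0.0488) / 0.055945 ≈ 0.1277

PAF ≈ 0.128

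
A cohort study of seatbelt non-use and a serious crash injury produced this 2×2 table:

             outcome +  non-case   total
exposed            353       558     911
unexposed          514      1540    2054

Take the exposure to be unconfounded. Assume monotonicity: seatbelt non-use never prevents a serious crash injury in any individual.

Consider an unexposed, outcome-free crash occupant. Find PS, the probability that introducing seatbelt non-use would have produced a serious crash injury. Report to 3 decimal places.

p₁ = P(outcome | exposed) = 353/911 = 0.38749
p₀ = P(outcome | unexposed) = 514/2054 = 0.25024
Under exogeneity and monotonicity, PS = (p₁ − p₀)/(1 − p₀).
PS = (0.38749 − 0.25024) / 0.74976 ≈ 0.1830

PS ≈ 0.183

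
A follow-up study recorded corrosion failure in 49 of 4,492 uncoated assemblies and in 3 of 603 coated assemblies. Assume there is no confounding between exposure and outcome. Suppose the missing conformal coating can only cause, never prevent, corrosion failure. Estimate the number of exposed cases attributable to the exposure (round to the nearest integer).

p₁ = P(outcome | exposed) = 49/4492 = 0.010908
p₀ = P(outcome | unexposed) = 3/603 = 0.0049751
PN = (p₁ − p₀)/p₁ = (0.010908 − 0.0049751) / 0.010908 ≈ 0.54391.
Attributable cases ≈ PN × (exposed cases) = 0.54391 × 49 ≈ 26.65.

about 27 cases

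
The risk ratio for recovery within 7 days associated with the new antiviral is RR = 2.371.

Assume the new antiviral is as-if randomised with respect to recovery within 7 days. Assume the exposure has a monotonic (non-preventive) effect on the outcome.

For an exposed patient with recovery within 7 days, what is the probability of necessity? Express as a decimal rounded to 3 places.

Under exogeneity and monotonicity, PN = (RR − 1) / RR = 1 − 1/RR.
PN = (2.371 − 1) / 2.371 = 1.371 / 2.371 ≈ 0.5782

PN ≈ 0.578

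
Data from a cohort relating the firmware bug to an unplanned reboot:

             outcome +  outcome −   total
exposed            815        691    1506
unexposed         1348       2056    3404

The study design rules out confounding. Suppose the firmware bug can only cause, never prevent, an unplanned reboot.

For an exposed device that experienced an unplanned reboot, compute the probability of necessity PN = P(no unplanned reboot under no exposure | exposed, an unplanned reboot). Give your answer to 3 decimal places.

p₁ = P(outcome | exposed) = 815/1506 = 0.54117
p₀ = P(outcome | unexposed) = 1348/3404 = 0.396
Under exogeneity and monotonicity, PN = (p₁ − p₀)/p₁.
PN = (0.54117 − 0.396) / 0.54117 ≈ 0.2682

PN ≈ 0.268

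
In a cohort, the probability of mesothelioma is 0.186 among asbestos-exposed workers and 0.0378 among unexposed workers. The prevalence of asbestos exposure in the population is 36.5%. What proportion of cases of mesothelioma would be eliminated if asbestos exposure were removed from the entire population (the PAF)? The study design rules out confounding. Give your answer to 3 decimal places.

PAF ≈ 0.589

Let p₁ = 0.186, p₀ = 0.0378.
Overall risk P(Y=1) = π·p₁ + (1−π)·p₀ = 0.365×0.186 + 0.635×0.0378 = 0.091893.
Under exogeneity, PAF = [P(Y=1) − p₀] / P(Y=1).
PAF = (0.091893 − 0.0378) / 0.091893 ≈ 0.5887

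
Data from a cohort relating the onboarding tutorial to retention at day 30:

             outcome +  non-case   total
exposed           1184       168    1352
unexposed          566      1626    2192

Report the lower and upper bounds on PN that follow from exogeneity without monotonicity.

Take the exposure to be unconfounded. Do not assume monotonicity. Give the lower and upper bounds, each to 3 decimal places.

0.705 ≤ PN ≤ 0.847

p₁ = P(outcome | exposed) = 1184/1352 = 0.87574
p₀ = P(outcome | unexposed) = 566/2192 = 0.25821
Under exogeneity alone the bounds on PN are max{0,(p₁−p₀)/p₁} ≤ PN ≤ min{1,(1−p₀)/p₁}.
  lower = (p₁ − p₀)/p₁ = 0.61753 / 0.87574 ≈ 0.7052
  upper = min{1, (1 − p₀)/p₁} = 0.74179 / 0.87574 ≈ 0.8470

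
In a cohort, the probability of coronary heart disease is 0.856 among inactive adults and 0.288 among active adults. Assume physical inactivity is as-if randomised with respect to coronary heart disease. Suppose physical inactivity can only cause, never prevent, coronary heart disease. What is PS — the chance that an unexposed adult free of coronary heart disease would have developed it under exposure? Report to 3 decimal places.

Let p₁ = 0.856, p₀ = 0.288.
Under exogeneity and monotonicity, PS = (p₁ − p₀) / (1 − p₀).
PS = (0.856 − 0.288) / (1 − 0.288) = 0.568 / 0.712 ≈ 0.7978

PS ≈ 0.798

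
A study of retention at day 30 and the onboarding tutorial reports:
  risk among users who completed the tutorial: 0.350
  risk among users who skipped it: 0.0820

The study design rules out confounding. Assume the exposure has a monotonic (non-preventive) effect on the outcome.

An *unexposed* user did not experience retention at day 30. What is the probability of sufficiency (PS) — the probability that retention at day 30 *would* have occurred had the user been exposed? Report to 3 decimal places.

PS ≈ 0.292

Let p₁ = 0.35, p₀ = 0.082.
Under exogeneity and monotonicity, PS = (p₁ − p₀) / (1 − p₀).
PS = (0.35 − 0.082) / (1 − 0.082) = 0.268 / 0.918 ≈ 0.2919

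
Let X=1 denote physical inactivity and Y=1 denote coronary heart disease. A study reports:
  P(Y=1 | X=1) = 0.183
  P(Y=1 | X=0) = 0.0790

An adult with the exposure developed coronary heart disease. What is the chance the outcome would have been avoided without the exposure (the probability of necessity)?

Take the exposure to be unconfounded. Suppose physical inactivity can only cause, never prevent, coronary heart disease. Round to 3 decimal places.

PN ≈ 0.568

Let p₁ = 0.183, p₀ = 0.079.
Under exogeneity and monotonicity, PN = (p₁ − p₀) / p₁.
PN = (0.183 − 0.079) / 0.183 = 0.104 / 0.183 ≈ 0.5683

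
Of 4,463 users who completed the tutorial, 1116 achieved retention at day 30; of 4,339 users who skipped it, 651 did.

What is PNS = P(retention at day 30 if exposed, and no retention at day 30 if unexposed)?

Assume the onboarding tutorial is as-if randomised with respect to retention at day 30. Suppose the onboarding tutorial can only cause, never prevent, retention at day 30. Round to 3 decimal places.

PNS ≈ 0.100

p₁ = P(outcome | exposed) = 1116/4463 = 0.25006
p₀ = P(outcome | unexposed) = 651/4339 = 0.15003
Under exogeneity and monotonicity, PNS = p₁ − p₀.
PNS = 0.25006 − 0.15003 = 0.10002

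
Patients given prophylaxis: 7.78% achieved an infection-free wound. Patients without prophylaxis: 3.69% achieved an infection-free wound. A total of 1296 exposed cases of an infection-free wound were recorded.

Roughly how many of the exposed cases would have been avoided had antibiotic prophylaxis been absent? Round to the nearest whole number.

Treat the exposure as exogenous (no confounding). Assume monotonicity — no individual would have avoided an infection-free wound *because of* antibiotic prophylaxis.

p₁ = 0.0778, p₀ = 0.0369.
PN = (p₁ − p₀)/p₁ = (0.0778 − 0.0369) / 0.0778 ≈ 0.52571.
Attributable cases ≈ PN × (exposed cases) = 0.52571 × 1296 ≈ 681.32.

about 681 cases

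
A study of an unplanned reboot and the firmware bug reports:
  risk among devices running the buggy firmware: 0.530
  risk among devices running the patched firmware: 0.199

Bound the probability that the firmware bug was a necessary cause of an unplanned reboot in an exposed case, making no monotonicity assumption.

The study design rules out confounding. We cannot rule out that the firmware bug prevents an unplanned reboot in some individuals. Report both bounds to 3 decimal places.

Let p₁ = 0.53, p₀ = 0.199.
Under exogeneity alone the bounds on PN are max{0,(p₁−p₀)/p₁} ≤ PN ≤ min{1,(1−p₀)/p₁}.
  lower = (p₁ − p₀)/p₁ = 0.331 / 0.53 ≈ 0.6245
  upper = min{1, (1 − p₀)/p₁} = 0.801 / 0.53 ≈ 1.5113 → capped at 1

0.625 ≤ PN ≤ 1.000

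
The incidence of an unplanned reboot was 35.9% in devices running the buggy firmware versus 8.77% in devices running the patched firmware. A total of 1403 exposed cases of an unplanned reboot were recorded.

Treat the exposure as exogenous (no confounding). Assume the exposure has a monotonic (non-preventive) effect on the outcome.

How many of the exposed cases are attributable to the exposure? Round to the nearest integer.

about 1060 cases

p₁ = 0.359, p₀ = 0.0877.
PN = (p₁ − p₀)/p₁ = (0.359 − 0.0877) / 0.359 ≈ 0.75571.
Attributable cases ≈ PN × (exposed cases) = 0.75571 × 1403 ≈ 1060.26.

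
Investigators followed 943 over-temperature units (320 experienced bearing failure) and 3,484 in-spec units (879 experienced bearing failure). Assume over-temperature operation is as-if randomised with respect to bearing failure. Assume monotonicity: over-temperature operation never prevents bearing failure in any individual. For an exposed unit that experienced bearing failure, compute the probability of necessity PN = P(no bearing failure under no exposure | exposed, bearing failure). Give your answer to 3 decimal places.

p₁ = P(outcome | exposed) = 320/943 = 0.33934
p₀ = P(outcome | unexposed) = 879/3484 = 0.2523
Under exogeneity and monotonicity, PN = (p₁ − p₀) / p₁.
PN = (0.33934 − 0.2523) / 0.33934 = 0.087046 / 0.33934 ≈ 0.2565

PN ≈ 0.257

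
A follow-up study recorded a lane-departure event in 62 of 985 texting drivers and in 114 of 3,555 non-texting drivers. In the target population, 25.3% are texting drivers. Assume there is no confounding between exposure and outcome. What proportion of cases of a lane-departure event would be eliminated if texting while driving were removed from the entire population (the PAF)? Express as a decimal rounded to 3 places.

PAF ≈ 0.196

p₁ = P(outcome | exposed) = 62/985 = 0.062944
p₀ = P(outcome | unexposed) = 114/3555 = 0.032068
Overall risk P(Y=1) = π·p₁ + (1−π)·p₀ = 0.253×0.062944 + 0.747×0.032068 = 0.039879.
Under exogeneity, PAF = [P(Y=1) − p₀] / P(Y=1).
PAF = (0.039879 − 0.032068) / 0.039879 ≈ 0.1959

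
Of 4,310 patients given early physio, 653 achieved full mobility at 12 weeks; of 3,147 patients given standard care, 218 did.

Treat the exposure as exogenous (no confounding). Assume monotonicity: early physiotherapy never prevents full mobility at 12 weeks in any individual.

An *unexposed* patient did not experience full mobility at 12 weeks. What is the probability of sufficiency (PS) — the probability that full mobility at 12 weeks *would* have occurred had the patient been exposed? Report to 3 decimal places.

p₁ = P(outcome | exposed) = 653/4310 = 0.15151
p₀ = P(outcome | unexposed) = 218/3147 = 0.069272
Under exogeneity and monotonicity, PS = (p₁ − p₀) / (1 − p₀).
PS = (0.15151 − 0.069272) / (1 − 0.069272) = 0.082236 / 0.93073 ≈ 0.0884

PS ≈ 0.088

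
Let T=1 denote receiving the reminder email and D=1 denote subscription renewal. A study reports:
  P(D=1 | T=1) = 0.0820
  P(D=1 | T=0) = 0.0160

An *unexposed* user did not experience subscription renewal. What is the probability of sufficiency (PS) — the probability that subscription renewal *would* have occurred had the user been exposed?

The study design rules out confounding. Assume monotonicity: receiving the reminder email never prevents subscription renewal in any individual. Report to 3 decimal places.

PS ≈ 0.067

Let p₁ = 0.082, p₀ = 0.016.
Under exogeneity and monotonicity, PS = (p₁ − p₀) / (1 − p₀).
PS = (0.082 − 0.016) / (1 − 0.016) = 0.066 / 0.984 ≈ 0.0671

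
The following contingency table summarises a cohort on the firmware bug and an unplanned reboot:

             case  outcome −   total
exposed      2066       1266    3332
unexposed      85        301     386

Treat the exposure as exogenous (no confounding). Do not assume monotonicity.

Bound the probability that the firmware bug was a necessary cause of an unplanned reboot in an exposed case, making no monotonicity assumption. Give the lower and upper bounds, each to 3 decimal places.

p₁ = P(outcome | exposed) = 2066/3332 = 0.62005
p₀ = P(outcome | unexposed) = 85/386 = 0.22021
Under exogeneity alone the bounds on PN are max{0,(p₁−p₀)/p₁} ≤ PN ≤ min{1,(1−p₀)/p₁}.
  lower = (p₁ − p₀)/p₁ = 0.39984 / 0.62005 ≈ 0.6449
  upper = min{1, (1 − p₀)/p₁} = 0.77979 / 0.62005 ≈ 1.2576 → capped at 1

0.645 ≤ PN ≤ 1.000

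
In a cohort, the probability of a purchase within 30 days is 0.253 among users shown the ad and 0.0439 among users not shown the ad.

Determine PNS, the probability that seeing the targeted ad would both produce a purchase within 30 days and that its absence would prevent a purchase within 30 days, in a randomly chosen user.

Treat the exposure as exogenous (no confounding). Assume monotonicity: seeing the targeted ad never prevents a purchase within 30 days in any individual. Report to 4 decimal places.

PNS ≈ 0.2091

Let p₁ = 0.253, p₀ = 0.0439.
Under exogeneity and monotonicity, PNS = p₁ − p₀.
PNS = 0.253 − 0.0439 = 0.2091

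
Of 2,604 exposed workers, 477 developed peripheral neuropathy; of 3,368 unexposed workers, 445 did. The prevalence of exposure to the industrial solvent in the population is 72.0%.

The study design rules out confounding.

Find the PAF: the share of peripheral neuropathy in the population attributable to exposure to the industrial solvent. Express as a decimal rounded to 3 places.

PAF ≈ 0.218

p₁ = P(outcome | exposed) = 477/2604 = 0.18318
p₀ = P(outcome | unexposed) = 445/3368 = 0.13213
Overall risk P(Y=1) = π·p₁ + (1−π)·p₀ = 0.72×0.18318 + 0.28×0.13213 = 0.16888.
Under exogeneity, PAF = [P(Y=1) − p₀] / P(Y=1).
PAF = (0.16888 − 0.13213) / 0.16888 ≈ 0.2177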